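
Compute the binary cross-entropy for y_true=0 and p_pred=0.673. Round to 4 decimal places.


For y=0: Loss = -log(1-p)
= -log(1 - 0.673)
= -log(0.327)
= -(-1.1178)
= 1.1178

1.1178


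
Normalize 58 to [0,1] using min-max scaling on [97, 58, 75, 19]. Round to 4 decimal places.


Min = 19, Max = 97
Range = 97 - 19 = 78
Scaled = (x - min) / (max - min)
= (58 - 19) / 78
= 39 / 78
= 0.5000

0.5000


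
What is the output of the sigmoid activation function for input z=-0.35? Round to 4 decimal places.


sigmoid(z) = 1 / (1 + exp(-z))
exp(-(-0.35)) = exp(0.35) = 1.4191
1 + 1.4191 = 2.4191
1 / 2.4191 = 0.4134

0.4134


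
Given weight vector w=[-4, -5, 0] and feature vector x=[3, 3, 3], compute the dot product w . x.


Element-wise products:
-4 * 3 = -12
-5 * 3 = -15
0 * 3 = 0
Sum = -12 + -15 + 0
= -27

-27


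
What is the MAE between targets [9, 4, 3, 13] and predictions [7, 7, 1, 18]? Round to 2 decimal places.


Absolute errors: [2, 3, 2, 5]
Sum of absolute errors = 12
MAE = 12 / 4 = 3.00

3.00


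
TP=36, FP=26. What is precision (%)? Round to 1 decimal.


Precision = TP / (TP + FP) * 100
= 36 / (36 + 26)
= 36 / 62
= 0.5806
= 58.1%

58.1


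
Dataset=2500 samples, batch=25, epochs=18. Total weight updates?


Iterations per epoch = 2500 / 25 = 100
Total updates = iterations_per_epoch * epochs
= 100 * 18
= 1800

1800


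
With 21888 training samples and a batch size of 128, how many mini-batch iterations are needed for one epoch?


Iterations per epoch = dataset_size / batch_size
= 21888 / 128
= 171

171


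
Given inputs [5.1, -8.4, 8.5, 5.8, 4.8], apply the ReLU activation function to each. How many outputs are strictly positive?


ReLU(x) = max(0, x) for each element:
ReLU(5.1) = 5.1
ReLU(-8.4) = 0
ReLU(8.5) = 8.5
ReLU(5.8) = 5.8
ReLU(4.8) = 4.8
Active neurons (>0): 4

4


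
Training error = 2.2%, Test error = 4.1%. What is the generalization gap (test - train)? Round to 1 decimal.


Generalization gap = test_error - train_error
= 4.1 - 2.2
= 1.9%
A small gap suggests good generalization.

1.9


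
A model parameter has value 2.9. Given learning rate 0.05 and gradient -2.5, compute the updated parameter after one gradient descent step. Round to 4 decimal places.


w_new = w_old - lr * gradient
= 2.9 - 0.05 * -2.5
= 2.9 - (-0.125)
= 3.0250

3.0250


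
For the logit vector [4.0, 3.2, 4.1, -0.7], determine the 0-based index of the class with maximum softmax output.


Softmax is a monotonic transformation, so it preserves the argmax.
We need to find the index of the maximum logit.
Index 0: 4.0
Index 1: 3.2
Index 2: 4.1
Index 3: -0.7
Maximum logit = 4.1 at index 2

2


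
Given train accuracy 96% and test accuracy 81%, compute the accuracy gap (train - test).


Gap = train_accuracy - test_accuracy
= 96 - 81
= 15%
This gap suggests the model is overfitting.

15


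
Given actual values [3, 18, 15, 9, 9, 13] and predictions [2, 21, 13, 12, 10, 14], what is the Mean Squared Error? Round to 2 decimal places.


Differences: [1, -3, 2, -3, -1, -1]
Squared errors: [1, 9, 4, 9, 1, 1]
Sum of squared errors = 25
MSE = 25 / 6 = 4.17

4.17


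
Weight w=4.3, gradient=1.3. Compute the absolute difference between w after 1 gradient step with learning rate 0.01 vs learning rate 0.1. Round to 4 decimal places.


With lr=0.01: w_new = 4.3 - 0.01 * 1.3 = 4.287
With lr=0.1: w_new = 4.3 - 0.1 * 1.3 = 4.17
Absolute difference = |4.287 - 4.17|
= 0.1170

0.1170


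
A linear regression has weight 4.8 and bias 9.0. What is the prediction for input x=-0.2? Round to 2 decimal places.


y = 4.8 * -0.2 + (9.0)
= -0.96 + (9.0)
= 8.04

8.04


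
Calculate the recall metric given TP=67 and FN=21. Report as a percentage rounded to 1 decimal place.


Recall = TP / (TP + FN) * 100
= 67 / (67 + 21)
= 67 / 88
= 0.7614
= 76.1%

76.1


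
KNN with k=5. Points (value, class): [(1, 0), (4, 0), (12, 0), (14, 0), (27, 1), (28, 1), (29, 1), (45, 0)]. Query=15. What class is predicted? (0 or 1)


Distances from query 15:
Point 14 (class 0): distance = 1
Point 12 (class 0): distance = 3
Point 4 (class 0): distance = 11
Point 27 (class 1): distance = 12
Point 28 (class 1): distance = 13
K=5 nearest neighbors: classes = [0, 0, 0, 1, 1]
Votes for class 1: 2 / 5
Majority vote => class 0

0


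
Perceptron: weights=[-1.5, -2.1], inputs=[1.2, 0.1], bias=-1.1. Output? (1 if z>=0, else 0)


z = w . x + b
= -1.5*1.2 + -2.1*0.1 + -1.1
= -1.8 + -0.21 + -1.1
= -2.01 + -1.1
= -3.11
Since z = -3.11 < 0, output = 0

0


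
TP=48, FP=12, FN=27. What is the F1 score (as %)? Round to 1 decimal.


Precision = TP / (TP + FP) = 48 / 60 = 0.8
Recall = TP / (TP + FN) = 48 / 75 = 0.64
F1 = 2 * P * R / (P + R)
= 2 * 0.8 * 0.64 / (0.8 + 0.64)
= 1.024 / 1.44
= 0.7111
As percentage: 71.1%

71.1


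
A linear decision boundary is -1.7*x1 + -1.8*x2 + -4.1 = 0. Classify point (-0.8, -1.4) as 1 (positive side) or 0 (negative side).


Compute -1.7 * -0.8 + -1.8 * -1.4 + -4.1
= 1.36 + 2.52 + -4.1
= -0.22
Since -0.22 < 0, the point is on the negative side.

0


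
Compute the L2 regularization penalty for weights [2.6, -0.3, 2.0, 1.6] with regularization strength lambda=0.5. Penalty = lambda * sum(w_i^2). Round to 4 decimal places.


Squaring each weight:
2.6^2 = 6.76
(-0.3)^2 = 0.09
2.0^2 = 4.0
1.6^2 = 2.56
Sum of squares = 13.41
Penalty = 0.5 * 13.41 = 6.7050

6.7050


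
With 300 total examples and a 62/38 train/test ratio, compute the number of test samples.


Train samples = 300 * 62% = 186
Test samples = 300 - 186
= 114

114


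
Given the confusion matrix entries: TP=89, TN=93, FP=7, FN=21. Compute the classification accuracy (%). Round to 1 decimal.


Accuracy = (TP + TN) / (TP + TN + FP + FN) * 100
= (89 + 93) / (89 + 93 + 7 + 21)
= 182 / 210
= 0.8667
= 86.7%

86.7


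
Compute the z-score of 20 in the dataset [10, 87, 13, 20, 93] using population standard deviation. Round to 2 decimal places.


Mean = (10 + 87 + 13 + 20 + 93) / 5 = 44.6
Variance = sum((x_i - mean)^2) / n = 1388.24
Std = sqrt(1388.24) = 37.2591
Z = (x - mean) / std
= (20 - 44.6) / 37.2591
= -24.6 / 37.2591
= -0.66

-0.66


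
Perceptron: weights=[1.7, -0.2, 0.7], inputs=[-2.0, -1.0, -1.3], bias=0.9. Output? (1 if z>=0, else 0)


z = w . x + b
= 1.7*-2.0 + -0.2*-1.0 + 0.7*-1.3 + 0.9
= -3.4 + 0.2 + -0.91 + 0.9
= -4.11 + 0.9
= -3.21
Since z = -3.21 < 0, output = 0

0


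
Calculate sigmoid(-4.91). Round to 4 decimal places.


sigmoid(z) = 1 / (1 + exp(-z))
exp(-(-4.91)) = exp(4.91) = 135.6394
1 + 135.6394 = 136.6394
1 / 136.6394 = 0.0073

0.0073


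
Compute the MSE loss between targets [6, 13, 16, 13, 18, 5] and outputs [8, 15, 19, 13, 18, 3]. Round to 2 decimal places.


Differences: [-2, -2, -3, 0, 0, 2]
Squared errors: [4, 4, 9, 0, 0, 4]
Sum of squared errors = 21
MSE = 21 / 6 = 3.50

3.50


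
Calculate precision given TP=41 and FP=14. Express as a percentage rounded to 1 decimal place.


Precision = TP / (TP + FP) * 100
= 41 / (41 + 14)
= 41 / 55
= 0.7455
= 74.5%

74.5


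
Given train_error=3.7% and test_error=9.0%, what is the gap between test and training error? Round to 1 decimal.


Generalization gap = test_error - train_error
= 9.0 - 3.7
= 5.3%
A moderate gap.

5.3


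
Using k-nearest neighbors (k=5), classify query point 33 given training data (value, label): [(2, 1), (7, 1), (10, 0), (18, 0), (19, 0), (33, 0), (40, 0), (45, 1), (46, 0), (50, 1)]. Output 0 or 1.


Distances from query 33:
Point 33 (class 0): distance = 0
Point 40 (class 0): distance = 7
Point 45 (class 1): distance = 12
Point 46 (class 0): distance = 13
Point 19 (class 0): distance = 14
K=5 nearest neighbors: classes = [0, 0, 1, 0, 0]
Votes for class 1: 1 / 5
Majority vote => class 0

0


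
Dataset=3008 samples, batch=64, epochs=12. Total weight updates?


Iterations per epoch = 3008 / 64 = 47
Total updates = iterations_per_epoch * epochs
= 47 * 12
= 564

564


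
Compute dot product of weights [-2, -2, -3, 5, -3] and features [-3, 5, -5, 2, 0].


Element-wise products:
-2 * -3 = 6
-2 * 5 = -10
-3 * -5 = 15
5 * 2 = 10
-3 * 0 = 0
Sum = 6 + -10 + 15 + 10 + 0
= 21

21


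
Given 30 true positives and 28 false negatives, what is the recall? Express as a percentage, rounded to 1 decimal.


Recall = TP / (TP + FN) * 100
= 30 / (30 + 28)
= 30 / 58
= 0.5172
= 51.7%

51.7


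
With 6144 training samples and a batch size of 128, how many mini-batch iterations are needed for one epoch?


Iterations per epoch = dataset_size / batch_size
= 6144 / 128
= 48

48


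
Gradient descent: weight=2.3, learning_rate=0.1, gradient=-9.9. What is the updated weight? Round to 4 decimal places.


w_new = w_old - lr * gradient
= 2.3 - 0.1 * -9.9
= 2.3 - (-0.99)
= 3.2900

3.2900


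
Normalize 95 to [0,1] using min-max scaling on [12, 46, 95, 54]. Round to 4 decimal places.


Min = 12, Max = 95
Range = 95 - 12 = 83
Scaled = (x - min) / (max - min)
= (95 - 12) / 83
= 83 / 83
= 1.0000

1.0000


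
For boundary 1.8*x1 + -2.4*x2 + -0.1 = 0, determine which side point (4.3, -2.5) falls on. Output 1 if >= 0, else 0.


Compute 1.8 * 4.3 + -2.4 * -2.5 + -0.1
= 7.74 + 6.0 + -0.1
= 13.64
Since 13.64 >= 0, the point is on the positive side.

1


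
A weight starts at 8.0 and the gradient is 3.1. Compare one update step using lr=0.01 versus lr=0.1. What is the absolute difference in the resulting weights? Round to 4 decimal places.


With lr=0.01: w_new = 8.0 - 0.01 * 3.1 = 7.969
With lr=0.1: w_new = 8.0 - 0.1 * 3.1 = 7.69
Absolute difference = |7.969 - 7.69|
= 0.2790

0.2790


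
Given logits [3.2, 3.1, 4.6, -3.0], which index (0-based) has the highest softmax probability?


Softmax is a monotonic transformation, so it preserves the argmax.
We need to find the index of the maximum logit.
Index 0: 3.2
Index 1: 3.1
Index 2: 4.6
Index 3: -3.0
Maximum logit = 4.6 at index 2

2


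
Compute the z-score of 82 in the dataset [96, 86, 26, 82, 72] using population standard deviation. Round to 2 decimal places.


Mean = (96 + 86 + 26 + 82 + 72) / 5 = 72.4
Variance = sum((x_i - mean)^2) / n = 597.44
Std = sqrt(597.44) = 24.4426
Z = (x - mean) / std
= (82 - 72.4) / 24.4426
= 9.6 / 24.4426
= 0.39

0.39


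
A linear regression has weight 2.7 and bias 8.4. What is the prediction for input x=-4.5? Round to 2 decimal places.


y = 2.7 * -4.5 + (8.4)
= -12.15 + (8.4)
= -3.75

-3.75


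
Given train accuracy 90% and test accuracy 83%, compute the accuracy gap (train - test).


Gap = train_accuracy - test_accuracy
= 90 - 83
= 7%
This moderate gap may indicate mild overfitting.

7


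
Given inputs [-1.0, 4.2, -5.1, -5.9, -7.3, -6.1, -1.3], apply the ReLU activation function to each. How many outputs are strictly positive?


ReLU(x) = max(0, x) for each element:
ReLU(-1.0) = 0
ReLU(4.2) = 4.2
ReLU(-5.1) = 0
ReLU(-5.9) = 0
ReLU(-7.3) = 0
ReLU(-6.1) = 0
ReLU(-1.3) = 0
Active neurons (>0): 1

1


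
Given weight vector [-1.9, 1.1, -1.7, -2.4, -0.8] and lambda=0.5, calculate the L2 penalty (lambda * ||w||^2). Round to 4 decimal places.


Squaring each weight:
(-1.9)^2 = 3.61
1.1^2 = 1.21
(-1.7)^2 = 2.89
(-2.4)^2 = 5.76
(-0.8)^2 = 0.64
Sum of squares = 14.11
Penalty = 0.5 * 14.11 = 7.0550

7.0550


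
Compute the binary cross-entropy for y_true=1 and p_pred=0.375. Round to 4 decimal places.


For y=1: Loss = -log(p)
= -log(0.375)
= -(-0.9808)
= 0.9808

0.9808


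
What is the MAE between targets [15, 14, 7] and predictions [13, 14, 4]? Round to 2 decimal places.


Absolute errors: [2, 0, 3]
Sum of absolute errors = 5
MAE = 5 / 3 = 1.67

1.67


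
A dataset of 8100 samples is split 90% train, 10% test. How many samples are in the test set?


Train samples = 8100 * 90% = 7290
Test samples = 8100 - 7290
= 810

810


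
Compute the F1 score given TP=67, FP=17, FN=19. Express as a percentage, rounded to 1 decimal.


Precision = TP / (TP + FP) = 67 / 84 = 0.7976
Recall = TP / (TP + FN) = 67 / 86 = 0.7791
F1 = 2 * P * R / (P + R)
= 2 * 0.7976 * 0.7791 / (0.7976 + 0.7791)
= 1.2428 / 1.5767
= 0.7882
As percentage: 78.8%

78.8


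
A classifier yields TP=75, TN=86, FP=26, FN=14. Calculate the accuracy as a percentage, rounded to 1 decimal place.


Accuracy = (TP + TN) / (TP + TN + FP + FN) * 100
= (75 + 86) / (75 + 86 + 26 + 14)
= 161 / 201
= 0.801
= 80.1%

80.1


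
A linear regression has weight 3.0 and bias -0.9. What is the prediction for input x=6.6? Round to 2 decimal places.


y = 3.0 * 6.6 + (-0.9)
= 19.8 + (-0.9)
= 18.90

18.90


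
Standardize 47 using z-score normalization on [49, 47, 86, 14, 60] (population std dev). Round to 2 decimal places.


Mean = (49 + 47 + 86 + 14 + 60) / 5 = 51.2
Variance = sum((x_i - mean)^2) / n = 538.96
Std = sqrt(538.96) = 23.2155
Z = (x - mean) / std
= (47 - 51.2) / 23.2155
= -4.2 / 23.2155
= -0.18

-0.18


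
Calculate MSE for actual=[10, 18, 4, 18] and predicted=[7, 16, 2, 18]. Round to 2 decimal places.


Differences: [3, 2, 2, 0]
Squared errors: [9, 4, 4, 0]
Sum of squared errors = 17
MSE = 17 / 4 = 4.25

4.25


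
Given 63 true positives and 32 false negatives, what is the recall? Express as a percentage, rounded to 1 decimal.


Recall = TP / (TP + FN) * 100
= 63 / (63 + 32)
= 63 / 95
= 0.6632
= 66.3%

66.3


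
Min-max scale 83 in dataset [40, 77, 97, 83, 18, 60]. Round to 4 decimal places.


Min = 18, Max = 97
Range = 97 - 18 = 79
Scaled = (x - min) / (max - min)
= (83 - 18) / 79
= 65 / 79
= 0.8228

0.8228


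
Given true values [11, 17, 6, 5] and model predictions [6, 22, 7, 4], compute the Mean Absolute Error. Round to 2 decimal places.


Absolute errors: [5, 5, 1, 1]
Sum of absolute errors = 12
MAE = 12 / 4 = 3.00

3.00


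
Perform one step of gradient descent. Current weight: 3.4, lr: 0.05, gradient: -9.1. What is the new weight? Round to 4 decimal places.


w_new = w_old - lr * gradient
= 3.4 - 0.05 * -9.1
= 3.4 - (-0.455)
= 3.8550

3.8550


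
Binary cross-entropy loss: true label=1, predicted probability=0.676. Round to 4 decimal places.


For y=1: Loss = -log(p)
= -log(0.676)
= -(-0.3916)
= 0.3916

0.3916


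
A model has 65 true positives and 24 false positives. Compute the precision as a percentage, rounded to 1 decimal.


Precision = TP / (TP + FP) * 100
= 65 / (65 + 24)
= 65 / 89
= 0.7303
= 73.0%

73.0


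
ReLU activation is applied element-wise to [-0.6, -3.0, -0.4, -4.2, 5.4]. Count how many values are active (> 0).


ReLU(x) = max(0, x) for each element:
ReLU(-0.6) = 0
ReLU(-3.0) = 0
ReLU(-0.4) = 0
ReLU(-4.2) = 0
ReLU(5.4) = 5.4
Active neurons (>0): 1

1


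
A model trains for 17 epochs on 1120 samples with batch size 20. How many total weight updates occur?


Iterations per epoch = 1120 / 20 = 56
Total updates = iterations_per_epoch * epochs
= 56 * 17
= 952

952


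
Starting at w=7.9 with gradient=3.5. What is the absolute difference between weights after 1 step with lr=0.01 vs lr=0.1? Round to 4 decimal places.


With lr=0.01: w_new = 7.9 - 0.01 * 3.5 = 7.865
With lr=0.1: w_new = 7.9 - 0.1 * 3.5 = 7.55
Absolute difference = |7.865 - 7.55|
= 0.3150

0.3150


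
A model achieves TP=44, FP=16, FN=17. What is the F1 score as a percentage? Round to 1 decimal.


Precision = TP / (TP + FP) = 44 / 60 = 0.7333
Recall = TP / (TP + FN) = 44 / 61 = 0.7213
F1 = 2 * P * R / (P + R)
= 2 * 0.7333 * 0.7213 / (0.7333 + 0.7213)
= 1.0579 / 1.4546
= 0.7273
As percentage: 72.7%

72.7


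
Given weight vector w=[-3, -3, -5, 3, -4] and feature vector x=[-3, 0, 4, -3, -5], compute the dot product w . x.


Element-wise products:
-3 * -3 = 9
-3 * 0 = 0
-5 * 4 = -20
3 * -3 = -9
-4 * -5 = 20
Sum = 9 + 0 + -20 + -9 + 20
= 0

0


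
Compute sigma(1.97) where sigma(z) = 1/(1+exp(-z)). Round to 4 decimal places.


sigmoid(z) = 1 / (1 + exp(-z))
exp(-(1.97)) = exp(-1.97) = 0.1395
1 + 0.1395 = 1.1395
1 / 1.1395 = 0.8776

0.8776


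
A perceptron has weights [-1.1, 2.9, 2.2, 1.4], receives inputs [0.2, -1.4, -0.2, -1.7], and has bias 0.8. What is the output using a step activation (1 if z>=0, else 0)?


z = w . x + b
= -1.1*0.2 + 2.9*-1.4 + 2.2*-0.2 + 1.4*-1.7 + 0.8
= -0.22 + -4.06 + -0.44 + -2.38 + 0.8
= -7.1 + 0.8
= -6.3
Since z = -6.3 < 0, output = 0

0


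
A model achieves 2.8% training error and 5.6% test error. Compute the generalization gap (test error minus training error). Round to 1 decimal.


Generalization gap = test_error - train_error
= 5.6 - 2.8
= 2.8%
A moderate gap.

2.8


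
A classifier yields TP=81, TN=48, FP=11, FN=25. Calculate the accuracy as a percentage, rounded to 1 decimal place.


Accuracy = (TP + TN) / (TP + TN + FP + FN) * 100
= (81 + 48) / (81 + 48 + 11 + 25)
= 129 / 165
= 0.7818
= 78.2%

78.2


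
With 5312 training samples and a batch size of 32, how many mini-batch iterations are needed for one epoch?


Iterations per epoch = dataset_size / batch_size
= 5312 / 32
= 166

166


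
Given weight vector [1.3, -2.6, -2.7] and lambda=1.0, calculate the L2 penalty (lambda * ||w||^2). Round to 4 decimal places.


Squaring each weight:
1.3^2 = 1.69
(-2.6)^2 = 6.76
(-2.7)^2 = 7.29
Sum of squares = 15.74
Penalty = 1.0 * 15.74 = 15.7400

15.7400


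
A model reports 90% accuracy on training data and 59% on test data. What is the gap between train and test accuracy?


Gap = train_accuracy - test_accuracy
= 90 - 59
= 31%
This large gap strongly indicates overfitting.

31


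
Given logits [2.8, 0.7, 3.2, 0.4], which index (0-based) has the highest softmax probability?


Softmax is a monotonic transformation, so it preserves the argmax.
We need to find the index of the maximum logit.
Index 0: 2.8
Index 1: 0.7
Index 2: 3.2
Index 3: 0.4
Maximum logit = 3.2 at index 2

2


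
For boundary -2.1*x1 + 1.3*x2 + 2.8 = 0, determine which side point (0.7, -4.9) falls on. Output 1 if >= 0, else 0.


Compute -2.1 * 0.7 + 1.3 * -4.9 + 2.8
= -1.47 + -6.37 + 2.8
= -5.04
Since -5.04 < 0, the point is on the negative side.

0


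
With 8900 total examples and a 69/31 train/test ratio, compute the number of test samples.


Train samples = 8900 * 69% = 6141
Test samples = 8900 - 6141
= 2759

2759


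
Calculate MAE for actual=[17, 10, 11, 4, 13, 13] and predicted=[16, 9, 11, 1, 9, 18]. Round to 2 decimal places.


Absolute errors: [1, 1, 0, 3, 4, 5]
Sum of absolute errors = 14
MAE = 14 / 6 = 2.33

2.33


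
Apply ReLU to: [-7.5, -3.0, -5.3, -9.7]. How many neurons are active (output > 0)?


ReLU(x) = max(0, x) for each element:
ReLU(-7.5) = 0
ReLU(-3.0) = 0
ReLU(-5.3) = 0
ReLU(-9.7) = 0
Active neurons (>0): 0

0


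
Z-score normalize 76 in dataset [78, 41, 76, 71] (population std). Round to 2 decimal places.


Mean = (78 + 41 + 76 + 71) / 4 = 66.5
Variance = sum((x_i - mean)^2) / n = 223.25
Std = sqrt(223.25) = 14.9416
Z = (x - mean) / std
= (76 - 66.5) / 14.9416
= 9.5 / 14.9416
= 0.64

0.64


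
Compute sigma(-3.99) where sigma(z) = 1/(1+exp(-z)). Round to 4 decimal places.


sigmoid(z) = 1 / (1 + exp(-z))
exp(-(-3.99)) = exp(3.99) = 54.0549
1 + 54.0549 = 55.0549
1 / 55.0549 = 0.0182

0.0182


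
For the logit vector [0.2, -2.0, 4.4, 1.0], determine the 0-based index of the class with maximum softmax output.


Softmax is a monotonic transformation, so it preserves the argmax.
We need to find the index of the maximum logit.
Index 0: 0.2
Index 1: -2.0
Index 2: 4.4
Index 3: 1.0
Maximum logit = 4.4 at index 2

2


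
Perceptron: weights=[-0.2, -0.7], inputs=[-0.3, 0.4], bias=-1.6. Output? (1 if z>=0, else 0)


z = w . x + b
= -0.2*-0.3 + -0.7*0.4 + -1.6
= 0.06 + -0.28 + -1.6
= -0.22 + -1.6
= -1.82
Since z = -1.82 < 0, output = 0

0


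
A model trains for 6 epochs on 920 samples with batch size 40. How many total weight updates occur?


Iterations per epoch = 920 / 40 = 23
Total updates = iterations_per_epoch * epochs
= 23 * 6
= 138

138


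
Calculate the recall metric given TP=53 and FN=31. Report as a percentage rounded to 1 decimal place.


Recall = TP / (TP + FN) * 100
= 53 / (53 + 31)
= 53 / 84
= 0.631
= 63.1%

63.1


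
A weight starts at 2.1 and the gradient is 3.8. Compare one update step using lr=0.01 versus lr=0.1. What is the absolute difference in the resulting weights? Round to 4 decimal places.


With lr=0.01: w_new = 2.1 - 0.01 * 3.8 = 2.062
With lr=0.1: w_new = 2.1 - 0.1 * 3.8 = 1.72
Absolute difference = |2.062 - 1.72|
= 0.3420

0.3420


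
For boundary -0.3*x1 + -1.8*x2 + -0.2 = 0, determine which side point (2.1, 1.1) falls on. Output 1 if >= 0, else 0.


Compute -0.3 * 2.1 + -1.8 * 1.1 + -0.2
= -0.63 + -1.98 + -0.2
= -2.81
Since -2.81 < 0, the point is on the negative side.

0


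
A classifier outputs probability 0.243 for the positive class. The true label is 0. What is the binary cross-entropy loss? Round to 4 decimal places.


For y=0: Loss = -log(1-p)
= -log(1 - 0.243)
= -log(0.757)
= -(-0.2784)
= 0.2784

0.2784


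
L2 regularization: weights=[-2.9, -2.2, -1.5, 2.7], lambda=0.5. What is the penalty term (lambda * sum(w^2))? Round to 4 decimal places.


Squaring each weight:
(-2.9)^2 = 8.41
(-2.2)^2 = 4.84
(-1.5)^2 = 2.25
2.7^2 = 7.29
Sum of squares = 22.79
Penalty = 0.5 * 22.79 = 11.3950

11.3950


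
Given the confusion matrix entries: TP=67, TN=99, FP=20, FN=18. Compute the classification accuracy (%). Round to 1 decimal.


Accuracy = (TP + TN) / (TP + TN + FP + FN) * 100
= (67 + 99) / (67 + 99 + 20 + 18)
= 166 / 204
= 0.8137
= 81.4%

81.4


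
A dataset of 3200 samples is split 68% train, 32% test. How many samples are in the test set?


Train samples = 3200 * 68% = 2176
Test samples = 3200 - 2176
= 1024

1024


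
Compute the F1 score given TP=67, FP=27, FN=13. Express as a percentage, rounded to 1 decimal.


Precision = TP / (TP + FP) = 67 / 94 = 0.7128
Recall = TP / (TP + FN) = 67 / 80 = 0.8375
F1 = 2 * P * R / (P + R)
= 2 * 0.7128 * 0.8375 / (0.7128 + 0.8375)
= 1.1939 / 1.5503
= 0.7701
As percentage: 77.0%

77.0


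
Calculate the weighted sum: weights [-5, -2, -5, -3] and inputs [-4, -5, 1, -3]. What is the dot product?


Element-wise products:
-5 * -4 = 20
-2 * -5 = 10
-5 * 1 = -5
-3 * -3 = 9
Sum = 20 + 10 + -5 + 9
= 34

34


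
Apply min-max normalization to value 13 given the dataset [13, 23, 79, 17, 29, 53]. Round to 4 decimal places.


Min = 13, Max = 79
Range = 79 - 13 = 66
Scaled = (x - min) / (max - min)
= (13 - 13) / 66
= 0 / 66
= 0.0000

0.0000


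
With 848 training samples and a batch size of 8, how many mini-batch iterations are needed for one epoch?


Iterations per epoch = dataset_size / batch_size
= 848 / 8
= 106

106


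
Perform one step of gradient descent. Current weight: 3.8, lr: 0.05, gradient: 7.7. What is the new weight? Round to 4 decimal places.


w_new = w_old - lr * gradient
= 3.8 - 0.05 * 7.7
= 3.8 - (0.385)
= 3.4150

3.4150


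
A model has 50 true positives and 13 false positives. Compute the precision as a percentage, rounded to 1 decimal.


Precision = TP / (TP + FP) * 100
= 50 / (50 + 13)
= 50 / 63
= 0.7937
= 79.4%

79.4


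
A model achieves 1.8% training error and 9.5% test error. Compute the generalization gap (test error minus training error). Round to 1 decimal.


Generalization gap = test_error - train_error
= 9.5 - 1.8
= 7.7%
A moderate gap.

7.7


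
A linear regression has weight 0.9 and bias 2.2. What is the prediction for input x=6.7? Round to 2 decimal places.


y = 0.9 * 6.7 + (2.2)
= 6.03 + (2.2)
= 8.23

8.23


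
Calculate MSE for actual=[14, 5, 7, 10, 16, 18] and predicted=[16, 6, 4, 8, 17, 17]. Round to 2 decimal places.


Differences: [-2, -1, 3, 2, -1, 1]
Squared errors: [4, 1, 9, 4, 1, 1]
Sum of squared errors = 20
MSE = 20 / 6 = 3.33

3.33


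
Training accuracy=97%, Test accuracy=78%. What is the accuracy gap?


Gap = train_accuracy - test_accuracy
= 97 - 78
= 19%
This gap suggests the model is overfitting.

19


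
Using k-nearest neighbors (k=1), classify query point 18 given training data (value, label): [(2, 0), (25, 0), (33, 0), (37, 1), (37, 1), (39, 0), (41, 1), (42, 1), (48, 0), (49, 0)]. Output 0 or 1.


Distances from query 18:
Point 25 (class 0): distance = 7
K=1 nearest neighbors: classes = [0]
Votes for class 1: 0 / 1
Majority vote => class 0

0


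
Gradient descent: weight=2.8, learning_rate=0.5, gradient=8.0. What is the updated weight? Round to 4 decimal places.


w_new = w_old - lr * gradient
= 2.8 - 0.5 * 8.0
= 2.8 - (4.0)
= -1.2000

-1.2000


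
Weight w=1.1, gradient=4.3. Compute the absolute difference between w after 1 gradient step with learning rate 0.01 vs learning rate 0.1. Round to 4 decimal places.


With lr=0.01: w_new = 1.1 - 0.01 * 4.3 = 1.057
With lr=0.1: w_new = 1.1 - 0.1 * 4.3 = 0.67
Absolute difference = |1.057 - 0.67|
= 0.3870

0.3870


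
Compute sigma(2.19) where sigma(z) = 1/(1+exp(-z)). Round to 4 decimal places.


sigmoid(z) = 1 / (1 + exp(-z))
exp(-(2.19)) = exp(-2.19) = 0.1119
1 + 0.1119 = 1.1119
1 / 1.1119 = 0.8993

0.8993


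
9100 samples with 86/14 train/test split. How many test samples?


Train samples = 9100 * 86% = 7826
Test samples = 9100 - 7826
= 1274

1274


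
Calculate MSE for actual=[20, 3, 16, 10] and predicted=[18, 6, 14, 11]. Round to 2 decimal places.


Differences: [2, -3, 2, -1]
Squared errors: [4, 9, 4, 1]
Sum of squared errors = 18
MSE = 18 / 4 = 4.50

4.50


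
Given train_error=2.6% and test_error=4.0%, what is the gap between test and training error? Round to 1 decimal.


Generalization gap = test_error - train_error
= 4.0 - 2.6
= 1.4%
A small gap suggests good generalization.

1.4


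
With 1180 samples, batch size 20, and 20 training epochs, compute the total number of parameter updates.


Iterations per epoch = 1180 / 20 = 59
Total updates = iterations_per_epoch * epochs
= 59 * 20
= 1180

1180


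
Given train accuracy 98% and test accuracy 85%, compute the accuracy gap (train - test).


Gap = train_accuracy - test_accuracy
= 98 - 85
= 13%
This gap suggests the model is overfitting.

13


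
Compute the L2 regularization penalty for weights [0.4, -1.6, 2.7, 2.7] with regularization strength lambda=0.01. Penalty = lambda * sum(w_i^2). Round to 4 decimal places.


Squaring each weight:
0.4^2 = 0.16
(-1.6)^2 = 2.56
2.7^2 = 7.29
2.7^2 = 7.29
Sum of squares = 17.3
Penalty = 0.01 * 17.3 = 0.1730

0.1730


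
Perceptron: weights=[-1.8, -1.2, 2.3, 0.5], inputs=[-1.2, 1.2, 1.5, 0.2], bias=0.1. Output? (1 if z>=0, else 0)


z = w . x + b
= -1.8*-1.2 + -1.2*1.2 + 2.3*1.5 + 0.5*0.2 + 0.1
= 2.16 + -1.44 + 3.45 + 0.1 + 0.1
= 4.27 + 0.1
= 4.37
Since z = 4.37 >= 0, output = 1

1


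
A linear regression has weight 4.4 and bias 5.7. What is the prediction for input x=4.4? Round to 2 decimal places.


y = 4.4 * 4.4 + (5.7)
= 19.36 + (5.7)
= 25.06

25.06


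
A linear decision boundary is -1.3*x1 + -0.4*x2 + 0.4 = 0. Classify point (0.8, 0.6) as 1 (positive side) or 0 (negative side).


Compute -1.3 * 0.8 + -0.4 * 0.6 + 0.4
= -1.04 + -0.24 + 0.4
= -0.88
Since -0.88 < 0, the point is on the negative side.

0


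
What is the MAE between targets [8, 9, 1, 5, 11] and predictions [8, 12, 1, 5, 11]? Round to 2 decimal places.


Absolute errors: [0, 3, 0, 0, 0]
Sum of absolute errors = 3
MAE = 3 / 5 = 0.60

0.60


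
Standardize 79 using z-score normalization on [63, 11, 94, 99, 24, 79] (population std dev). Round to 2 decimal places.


Mean = (63 + 11 + 94 + 99 + 24 + 79) / 6 = 61.6667
Variance = sum((x_i - mean)^2) / n = 1121.2222
Std = sqrt(1121.2222) = 33.4847
Z = (x - mean) / std
= (79 - 61.6667) / 33.4847
= 17.3333 / 33.4847
= 0.52

0.52


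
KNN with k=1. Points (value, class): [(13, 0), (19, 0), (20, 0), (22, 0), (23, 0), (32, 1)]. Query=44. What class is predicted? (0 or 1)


Distances from query 44:
Point 32 (class 1): distance = 12
K=1 nearest neighbors: classes = [1]
Votes for class 1: 1 / 1
Majority vote => class 1

1


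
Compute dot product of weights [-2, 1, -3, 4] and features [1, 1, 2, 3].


Element-wise products:
-2 * 1 = -2
1 * 1 = 1
-3 * 2 = -6
4 * 3 = 12
Sum = -2 + 1 + -6 + 12
= 5

5


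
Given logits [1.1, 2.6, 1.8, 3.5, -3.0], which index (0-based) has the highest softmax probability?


Softmax is a monotonic transformation, so it preserves the argmax.
We need to find the index of the maximum logit.
Index 0: 1.1
Index 1: 2.6
Index 2: 1.8
Index 3: 3.5
Index 4: -3.0
Maximum logit = 3.5 at index 3

3


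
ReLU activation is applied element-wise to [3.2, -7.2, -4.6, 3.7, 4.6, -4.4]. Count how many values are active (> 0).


ReLU(x) = max(0, x) for each element:
ReLU(3.2) = 3.2
ReLU(-7.2) = 0
ReLU(-4.6) = 0
ReLU(3.7) = 3.7
ReLU(4.6) = 4.6
ReLU(-4.4) = 0
Active neurons (>0): 3

3


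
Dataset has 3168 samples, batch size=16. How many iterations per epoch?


Iterations per epoch = dataset_size / batch_size
= 3168 / 16
= 198

198


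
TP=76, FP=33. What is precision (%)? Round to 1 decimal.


Precision = TP / (TP + FP) * 100
= 76 / (76 + 33)
= 76 / 109
= 0.6972
= 69.7%

69.7


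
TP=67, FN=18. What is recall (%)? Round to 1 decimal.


Recall = TP / (TP + FN) * 100
= 67 / (67 + 18)
= 67 / 85
= 0.7882
= 78.8%

78.8


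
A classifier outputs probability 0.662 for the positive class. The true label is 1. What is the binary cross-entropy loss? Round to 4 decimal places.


For y=1: Loss = -log(p)
= -log(0.662)
= -(-0.4125)
= 0.4125

0.4125


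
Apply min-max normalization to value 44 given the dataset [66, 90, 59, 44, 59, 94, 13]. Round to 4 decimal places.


Min = 13, Max = 94
Range = 94 - 13 = 81
Scaled = (x - min) / (max - min)
= (44 - 13) / 81
= 31 / 81
= 0.3827

0.3827


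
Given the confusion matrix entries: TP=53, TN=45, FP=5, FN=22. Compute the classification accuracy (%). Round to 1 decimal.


Accuracy = (TP + TN) / (TP + TN + FP + FN) * 100
= (53 + 45) / (53 + 45 + 5 + 22)
= 98 / 125
= 0.784
= 78.4%

78.4


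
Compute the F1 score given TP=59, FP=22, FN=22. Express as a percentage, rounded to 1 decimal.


Precision = TP / (TP + FP) = 59 / 81 = 0.7284
Recall = TP / (TP + FN) = 59 / 81 = 0.7284
F1 = 2 * P * R / (P + R)
= 2 * 0.7284 * 0.7284 / (0.7284 + 0.7284)
= 1.0611 / 1.4568
= 0.7284
As percentage: 72.8%

72.8


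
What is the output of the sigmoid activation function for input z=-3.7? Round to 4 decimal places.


sigmoid(z) = 1 / (1 + exp(-z))
exp(-(-3.7)) = exp(3.7) = 40.4473
1 + 40.4473 = 41.4473
1 / 41.4473 = 0.0241

0.0241


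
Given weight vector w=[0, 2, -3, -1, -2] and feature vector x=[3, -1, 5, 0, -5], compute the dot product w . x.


Element-wise products:
0 * 3 = 0
2 * -1 = -2
-3 * 5 = -15
-1 * 0 = 0
-2 * -5 = 10
Sum = 0 + -2 + -15 + 0 + 10
= -7

-7


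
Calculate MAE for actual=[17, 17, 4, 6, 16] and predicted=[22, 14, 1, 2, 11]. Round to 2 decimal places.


Absolute errors: [5, 3, 3, 4, 5]
Sum of absolute errors = 20
MAE = 20 / 5 = 4.00

4.00


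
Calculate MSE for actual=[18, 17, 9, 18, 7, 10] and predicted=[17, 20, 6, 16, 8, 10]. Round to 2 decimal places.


Differences: [1, -3, 3, 2, -1, 0]
Squared errors: [1, 9, 9, 4, 1, 0]
Sum of squared errors = 24
MSE = 24 / 6 = 4.00

4.00


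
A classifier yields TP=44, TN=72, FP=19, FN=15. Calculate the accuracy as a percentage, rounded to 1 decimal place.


Accuracy = (TP + TN) / (TP + TN + FP + FN) * 100
= (44 + 72) / (44 + 72 + 19 + 15)
= 116 / 150
= 0.7733
= 77.3%

77.3


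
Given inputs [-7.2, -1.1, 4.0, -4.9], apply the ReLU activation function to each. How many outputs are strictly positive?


ReLU(x) = max(0, x) for each element:
ReLU(-7.2) = 0
ReLU(-1.1) = 0
ReLU(4.0) = 4.0
ReLU(-4.9) = 0
Active neurons (>0): 1

1


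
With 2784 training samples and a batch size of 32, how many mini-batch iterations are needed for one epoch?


Iterations per epoch = dataset_size / batch_size
= 2784 / 32
= 87

87


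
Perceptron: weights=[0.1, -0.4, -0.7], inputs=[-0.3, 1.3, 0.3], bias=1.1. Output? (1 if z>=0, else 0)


z = w . x + b
= 0.1*-0.3 + -0.4*1.3 + -0.7*0.3 + 1.1
= -0.03 + -0.52 + -0.21 + 1.1
= -0.76 + 1.1
= 0.34
Since z = 0.34 >= 0, output = 1

1


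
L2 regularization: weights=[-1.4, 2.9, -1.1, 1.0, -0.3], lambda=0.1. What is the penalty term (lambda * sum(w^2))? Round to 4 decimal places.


Squaring each weight:
(-1.4)^2 = 1.96
2.9^2 = 8.41
(-1.1)^2 = 1.21
1.0^2 = 1.0
(-0.3)^2 = 0.09
Sum of squares = 12.67
Penalty = 0.1 * 12.67 = 1.2670

1.2670


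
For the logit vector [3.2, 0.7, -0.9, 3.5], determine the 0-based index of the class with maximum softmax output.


Softmax is a monotonic transformation, so it preserves the argmax.
We need to find the index of the maximum logit.
Index 0: 3.2
Index 1: 0.7
Index 2: -0.9
Index 3: 3.5
Maximum logit = 3.5 at index 3

3


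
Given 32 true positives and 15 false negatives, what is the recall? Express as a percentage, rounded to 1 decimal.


Recall = TP / (TP + FN) * 100
= 32 / (32 + 15)
= 32 / 47
= 0.6809
= 68.1%

68.1


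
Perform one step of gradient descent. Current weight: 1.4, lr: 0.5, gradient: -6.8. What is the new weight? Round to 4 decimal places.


w_new = w_old - lr * gradient
= 1.4 - 0.5 * -6.8
= 1.4 - (-3.4)
= 4.8000

4.8000


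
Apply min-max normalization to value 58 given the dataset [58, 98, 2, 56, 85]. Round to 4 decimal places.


Min = 2, Max = 98
Range = 98 - 2 = 96
Scaled = (x - min) / (max - min)
= (58 - 2) / 96
= 56 / 96
= 0.5833

0.5833


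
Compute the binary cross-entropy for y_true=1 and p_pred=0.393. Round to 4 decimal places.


For y=1: Loss = -log(p)
= -log(0.393)
= -(-0.9339)
= 0.9339

0.9339


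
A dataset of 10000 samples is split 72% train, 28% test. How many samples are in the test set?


Train samples = 10000 * 72% = 7200
Test samples = 10000 - 7200
= 2800

2800


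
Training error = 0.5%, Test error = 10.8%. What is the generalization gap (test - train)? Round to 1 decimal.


Generalization gap = test_error - train_error
= 10.8 - 0.5
= 10.3%
A large gap suggests overfitting.

10.3


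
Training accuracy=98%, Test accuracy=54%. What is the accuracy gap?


Gap = train_accuracy - test_accuracy
= 98 - 54
= 44%
This large gap strongly indicates overfitting.

44


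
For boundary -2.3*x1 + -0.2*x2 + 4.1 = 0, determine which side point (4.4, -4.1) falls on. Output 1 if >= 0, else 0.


Compute -2.3 * 4.4 + -0.2 * -4.1 + 4.1
= -10.12 + 0.82 + 4.1
= -5.2
Since -5.2 < 0, the point is on the negative side.

0


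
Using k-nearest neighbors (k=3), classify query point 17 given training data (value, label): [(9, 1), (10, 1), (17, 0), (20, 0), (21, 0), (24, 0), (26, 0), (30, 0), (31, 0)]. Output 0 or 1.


Distances from query 17:
Point 17 (class 0): distance = 0
Point 20 (class 0): distance = 3
Point 21 (class 0): distance = 4
K=3 nearest neighbors: classes = [0, 0, 0]
Votes for class 1: 0 / 3
Majority vote => class 0

0


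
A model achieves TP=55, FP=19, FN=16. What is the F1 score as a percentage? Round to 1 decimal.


Precision = TP / (TP + FP) = 55 / 74 = 0.7432
Recall = TP / (TP + FN) = 55 / 71 = 0.7746
F1 = 2 * P * R / (P + R)
= 2 * 0.7432 * 0.7746 / (0.7432 + 0.7746)
= 1.1515 / 1.5179
= 0.7586
As percentage: 75.9%

75.9


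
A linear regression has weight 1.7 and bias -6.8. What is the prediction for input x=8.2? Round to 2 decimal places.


y = 1.7 * 8.2 + (-6.8)
= 13.94 + (-6.8)
= 7.14

7.14


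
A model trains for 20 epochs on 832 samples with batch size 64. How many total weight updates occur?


Iterations per epoch = 832 / 64 = 13
Total updates = iterations_per_epoch * epochs
= 13 * 20
= 260

260


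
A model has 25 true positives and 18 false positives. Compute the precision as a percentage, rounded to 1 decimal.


Precision = TP / (TP + FP) * 100
= 25 / (25 + 18)
= 25 / 43
= 0.5814
= 58.1%

58.1


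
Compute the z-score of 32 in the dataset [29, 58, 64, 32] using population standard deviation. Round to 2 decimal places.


Mean = (29 + 58 + 64 + 32) / 4 = 45.75
Variance = sum((x_i - mean)^2) / n = 238.1875
Std = sqrt(238.1875) = 15.4333
Z = (x - mean) / std
= (32 - 45.75) / 15.4333
= -13.75 / 15.4333
= -0.89

-0.89


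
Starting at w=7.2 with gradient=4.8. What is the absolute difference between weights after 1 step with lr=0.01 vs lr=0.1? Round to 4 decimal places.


With lr=0.01: w_new = 7.2 - 0.01 * 4.8 = 7.152
With lr=0.1: w_new = 7.2 - 0.1 * 4.8 = 6.72
Absolute difference = |7.152 - 6.72|
= 0.4320

0.4320


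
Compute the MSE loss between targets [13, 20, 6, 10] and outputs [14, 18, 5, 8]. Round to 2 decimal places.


Differences: [-1, 2, 1, 2]
Squared errors: [1, 4, 1, 4]
Sum of squared errors = 10
MSE = 10 / 4 = 2.50

2.50


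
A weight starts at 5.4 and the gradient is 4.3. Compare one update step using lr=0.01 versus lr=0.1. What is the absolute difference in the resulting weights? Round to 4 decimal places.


With lr=0.01: w_new = 5.4 - 0.01 * 4.3 = 5.357
With lr=0.1: w_new = 5.4 - 0.1 * 4.3 = 4.97
Absolute difference = |5.357 - 4.97|
= 0.3870

0.3870


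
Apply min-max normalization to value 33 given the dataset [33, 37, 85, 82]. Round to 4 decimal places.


Min = 33, Max = 85
Range = 85 - 33 = 52
Scaled = (x - min) / (max - min)
= (33 - 33) / 52
= 0 / 52
= 0.0000

0.0000


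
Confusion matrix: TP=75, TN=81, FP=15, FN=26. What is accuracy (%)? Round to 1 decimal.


Accuracy = (TP + TN) / (TP + TN + FP + FN) * 100
= (75 + 81) / (75 + 81 + 15 + 26)
= 156 / 197
= 0.7919
= 79.2%

79.2


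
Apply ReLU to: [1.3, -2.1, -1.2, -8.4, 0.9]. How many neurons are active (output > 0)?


ReLU(x) = max(0, x) for each element:
ReLU(1.3) = 1.3
ReLU(-2.1) = 0
ReLU(-1.2) = 0
ReLU(-8.4) = 0
ReLU(0.9) = 0.9
Active neurons (>0): 2

2


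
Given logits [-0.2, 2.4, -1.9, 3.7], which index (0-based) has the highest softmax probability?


Softmax is a monotonic transformation, so it preserves the argmax.
We need to find the index of the maximum logit.
Index 0: -0.2
Index 1: 2.4
Index 2: -1.9
Index 3: 3.7
Maximum logit = 3.7 at index 3

3


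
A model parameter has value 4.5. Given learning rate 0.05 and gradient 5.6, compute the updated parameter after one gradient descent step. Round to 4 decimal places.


w_new = w_old - lr * gradient
= 4.5 - 0.05 * 5.6
= 4.5 - (0.28)
= 4.2200

4.2200


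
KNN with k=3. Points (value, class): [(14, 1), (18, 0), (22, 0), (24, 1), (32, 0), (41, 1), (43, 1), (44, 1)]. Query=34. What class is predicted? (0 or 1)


Distances from query 34:
Point 32 (class 0): distance = 2
Point 41 (class 1): distance = 7
Point 43 (class 1): distance = 9
K=3 nearest neighbors: classes = [0, 1, 1]
Votes for class 1: 2 / 3
Majority vote => class 1

1


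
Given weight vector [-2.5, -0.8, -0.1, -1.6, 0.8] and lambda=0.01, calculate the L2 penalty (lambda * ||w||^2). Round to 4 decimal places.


Squaring each weight:
(-2.5)^2 = 6.25
(-0.8)^2 = 0.64
(-0.1)^2 = 0.01
(-1.6)^2 = 2.56
0.8^2 = 0.64
Sum of squares = 10.1
Penalty = 0.01 * 10.1 = 0.1010

0.1010


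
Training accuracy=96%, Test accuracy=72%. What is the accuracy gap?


Gap = train_accuracy - test_accuracy
= 96 - 72
= 24%
This large gap strongly indicates overfitting.

24


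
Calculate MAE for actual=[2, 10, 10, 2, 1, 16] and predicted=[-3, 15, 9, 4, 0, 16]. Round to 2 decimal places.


Absolute errors: [5, 5, 1, 2, 1, 0]
Sum of absolute errors = 14
MAE = 14 / 6 = 2.33

2.33


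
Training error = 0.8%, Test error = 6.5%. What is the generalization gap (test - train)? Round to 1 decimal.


Generalization gap = test_error - train_error
= 6.5 - 0.8
= 5.7%
A moderate gap.

5.7


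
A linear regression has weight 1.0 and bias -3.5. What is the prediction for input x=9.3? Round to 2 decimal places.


y = 1.0 * 9.3 + (-3.5)
= 9.3 + (-3.5)
= 5.80

5.80
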